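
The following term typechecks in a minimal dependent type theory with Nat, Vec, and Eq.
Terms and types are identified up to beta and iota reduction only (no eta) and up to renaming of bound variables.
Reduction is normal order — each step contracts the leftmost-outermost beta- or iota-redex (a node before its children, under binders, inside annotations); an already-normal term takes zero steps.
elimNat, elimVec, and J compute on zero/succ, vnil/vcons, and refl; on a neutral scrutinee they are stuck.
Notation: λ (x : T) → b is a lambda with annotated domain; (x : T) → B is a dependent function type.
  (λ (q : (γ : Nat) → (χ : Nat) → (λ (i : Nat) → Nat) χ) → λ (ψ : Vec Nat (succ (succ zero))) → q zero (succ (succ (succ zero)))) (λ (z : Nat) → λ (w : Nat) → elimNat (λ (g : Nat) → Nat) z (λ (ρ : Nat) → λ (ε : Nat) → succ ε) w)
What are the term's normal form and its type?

resulting normal form:
  λ (q : Vec Nat (succ (succ zero))) → succ (succ (succ zero))
type:
  (q : Vec Nat (succ (succ zero))) → Nat


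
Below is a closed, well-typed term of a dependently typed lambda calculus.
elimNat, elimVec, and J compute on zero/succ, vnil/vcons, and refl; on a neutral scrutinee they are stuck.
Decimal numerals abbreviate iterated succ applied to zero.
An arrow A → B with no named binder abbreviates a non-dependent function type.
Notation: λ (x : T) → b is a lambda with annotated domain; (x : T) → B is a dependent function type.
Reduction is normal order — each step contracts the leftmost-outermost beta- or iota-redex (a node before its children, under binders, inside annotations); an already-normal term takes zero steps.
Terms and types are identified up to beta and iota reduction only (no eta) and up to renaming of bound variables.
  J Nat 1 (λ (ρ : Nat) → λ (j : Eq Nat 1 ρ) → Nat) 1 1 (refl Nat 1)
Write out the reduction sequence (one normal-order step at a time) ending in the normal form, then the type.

normal-order reduction:
  J Nat 1 (λ (ρ : Nat) → λ (j : Eq Nat 1 ρ) → Nat) 1 1 (refl Nat 1)
  ~> 1
inferred type:
  Nat


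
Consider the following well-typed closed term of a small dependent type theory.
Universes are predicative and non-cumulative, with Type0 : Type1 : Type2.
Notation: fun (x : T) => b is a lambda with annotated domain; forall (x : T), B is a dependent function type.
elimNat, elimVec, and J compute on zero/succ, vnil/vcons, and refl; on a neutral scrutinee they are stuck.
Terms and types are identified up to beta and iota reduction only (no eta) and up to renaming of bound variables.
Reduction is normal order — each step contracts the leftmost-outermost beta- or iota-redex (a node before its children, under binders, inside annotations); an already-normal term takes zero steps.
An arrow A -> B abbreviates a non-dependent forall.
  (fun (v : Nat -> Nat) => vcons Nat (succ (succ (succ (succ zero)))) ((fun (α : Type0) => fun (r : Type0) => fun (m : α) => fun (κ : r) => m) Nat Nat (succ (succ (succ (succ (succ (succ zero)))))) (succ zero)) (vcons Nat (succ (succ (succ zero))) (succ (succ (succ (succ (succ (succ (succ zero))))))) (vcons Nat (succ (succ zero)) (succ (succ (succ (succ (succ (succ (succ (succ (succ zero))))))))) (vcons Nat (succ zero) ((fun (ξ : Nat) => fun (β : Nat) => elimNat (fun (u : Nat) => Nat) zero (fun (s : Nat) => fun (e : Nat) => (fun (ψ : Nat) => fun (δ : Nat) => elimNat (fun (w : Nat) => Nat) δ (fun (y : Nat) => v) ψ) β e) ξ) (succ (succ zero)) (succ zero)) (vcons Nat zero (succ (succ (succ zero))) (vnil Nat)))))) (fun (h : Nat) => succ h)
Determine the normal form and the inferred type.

reduced normal form:
  vcons Nat (succ (succ (succ (succ zero)))) (succ (succ (succ (succ (succ (succ zero)))))) (vcons Nat (succ (succ (succ zero))) (succ (succ (succ (succ (succ (succ (succ zero))))))) (vcons Nat (succ (succ zero)) (succ (succ (succ (succ (succ (succ (succ (succ (succ zero))))))))) (vcons Nat (succ zero) (succ (succ zero)) (vcons Nat zero (succ (succ (succ zero))) (vnil Nat)))))
the term's type:
  Vec Nat (succ (succ (succ (succ (succ zero)))))


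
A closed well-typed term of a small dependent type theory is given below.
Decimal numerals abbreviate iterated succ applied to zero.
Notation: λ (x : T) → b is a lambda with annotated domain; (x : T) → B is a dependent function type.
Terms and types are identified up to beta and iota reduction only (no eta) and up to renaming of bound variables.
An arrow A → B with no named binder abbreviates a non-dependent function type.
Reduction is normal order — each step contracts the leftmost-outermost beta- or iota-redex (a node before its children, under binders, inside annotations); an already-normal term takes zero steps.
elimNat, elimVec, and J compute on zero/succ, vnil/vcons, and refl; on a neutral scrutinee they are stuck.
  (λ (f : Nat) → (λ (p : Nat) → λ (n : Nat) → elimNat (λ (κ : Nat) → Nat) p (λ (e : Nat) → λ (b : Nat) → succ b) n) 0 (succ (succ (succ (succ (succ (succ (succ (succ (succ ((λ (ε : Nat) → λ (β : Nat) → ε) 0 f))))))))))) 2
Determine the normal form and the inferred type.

resulting normal form:
  9
the term's type:
  Nat
observation: the first redex contracted is a beta-redex; the normal form is reached in 33 normal-order steps.


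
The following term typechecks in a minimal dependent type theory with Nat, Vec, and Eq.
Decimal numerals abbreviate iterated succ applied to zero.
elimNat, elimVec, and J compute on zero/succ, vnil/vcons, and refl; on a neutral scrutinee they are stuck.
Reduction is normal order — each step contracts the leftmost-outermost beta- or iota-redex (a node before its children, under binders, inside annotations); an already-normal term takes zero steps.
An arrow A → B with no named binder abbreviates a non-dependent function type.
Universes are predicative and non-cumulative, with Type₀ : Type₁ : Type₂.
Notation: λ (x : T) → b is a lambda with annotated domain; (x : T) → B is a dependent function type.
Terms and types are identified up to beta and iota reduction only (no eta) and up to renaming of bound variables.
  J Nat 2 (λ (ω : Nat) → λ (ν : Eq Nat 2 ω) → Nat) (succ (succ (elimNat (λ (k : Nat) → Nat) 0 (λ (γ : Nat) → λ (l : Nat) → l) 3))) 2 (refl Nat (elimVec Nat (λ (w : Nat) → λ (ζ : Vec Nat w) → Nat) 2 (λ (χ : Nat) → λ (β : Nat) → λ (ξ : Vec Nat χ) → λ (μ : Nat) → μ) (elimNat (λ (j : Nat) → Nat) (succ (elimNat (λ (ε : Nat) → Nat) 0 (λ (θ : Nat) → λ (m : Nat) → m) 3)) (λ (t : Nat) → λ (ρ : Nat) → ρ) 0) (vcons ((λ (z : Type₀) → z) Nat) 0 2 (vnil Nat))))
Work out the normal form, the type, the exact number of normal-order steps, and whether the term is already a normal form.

resulting normal form:
  2
the term's type:
  Nat
reduction steps (normal order): 11
started in normal form: no
first redex: a J iota-redex


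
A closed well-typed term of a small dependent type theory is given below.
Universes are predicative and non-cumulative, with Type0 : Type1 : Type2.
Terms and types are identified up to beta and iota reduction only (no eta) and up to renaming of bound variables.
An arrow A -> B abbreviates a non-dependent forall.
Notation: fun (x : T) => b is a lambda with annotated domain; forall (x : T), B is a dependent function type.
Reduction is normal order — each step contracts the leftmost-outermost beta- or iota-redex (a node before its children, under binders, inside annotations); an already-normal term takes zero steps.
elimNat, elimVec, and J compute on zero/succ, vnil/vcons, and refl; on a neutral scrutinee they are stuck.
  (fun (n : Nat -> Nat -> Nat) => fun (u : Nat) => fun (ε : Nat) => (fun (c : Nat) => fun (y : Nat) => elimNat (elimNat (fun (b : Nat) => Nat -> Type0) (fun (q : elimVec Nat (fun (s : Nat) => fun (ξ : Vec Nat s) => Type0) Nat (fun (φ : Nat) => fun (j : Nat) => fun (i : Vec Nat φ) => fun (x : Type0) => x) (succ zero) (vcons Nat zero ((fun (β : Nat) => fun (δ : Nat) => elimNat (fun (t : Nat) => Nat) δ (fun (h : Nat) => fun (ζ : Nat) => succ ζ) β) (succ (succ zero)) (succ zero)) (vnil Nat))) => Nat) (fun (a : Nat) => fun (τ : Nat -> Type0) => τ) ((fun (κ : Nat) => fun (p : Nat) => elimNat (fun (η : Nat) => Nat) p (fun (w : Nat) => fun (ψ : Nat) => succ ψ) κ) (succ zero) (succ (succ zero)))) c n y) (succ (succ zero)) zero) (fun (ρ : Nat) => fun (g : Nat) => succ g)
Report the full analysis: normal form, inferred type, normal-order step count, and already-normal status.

normal form:
  fun (n : Nat) => fun (u : Nat) => succ (succ zero)
inferred type:
  Nat -> Nat -> Nat
reduction steps (normal order): 4
term was already normal: no
first contracted redex: a beta-redex


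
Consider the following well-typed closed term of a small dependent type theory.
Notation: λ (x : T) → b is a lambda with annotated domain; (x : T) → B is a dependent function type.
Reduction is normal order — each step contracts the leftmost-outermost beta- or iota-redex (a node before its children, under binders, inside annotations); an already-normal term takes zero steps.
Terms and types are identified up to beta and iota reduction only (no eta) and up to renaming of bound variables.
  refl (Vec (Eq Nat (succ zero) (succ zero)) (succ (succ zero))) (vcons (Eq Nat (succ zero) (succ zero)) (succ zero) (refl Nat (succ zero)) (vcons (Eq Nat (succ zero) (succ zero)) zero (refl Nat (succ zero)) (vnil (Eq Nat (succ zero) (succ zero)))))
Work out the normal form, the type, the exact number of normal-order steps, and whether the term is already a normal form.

normal form:
  refl (Vec (Eq Nat (succ zero) (succ zero)) (succ (succ zero))) (vcons (Eq Nat (succ zero) (succ zero)) (succ zero) (refl Nat (succ zero)) (vcons (Eq Nat (succ zero) (succ zero)) zero (refl Nat (succ zero)) (vnil (Eq Nat (succ zero) (succ zero)))))
the term's type:
  Eq (Vec (Eq Nat (succ zero) (succ zero)) (succ (succ zero))) (vcons (Eq Nat (succ zero) (succ zero)) (succ zero) (refl Nat (succ zero)) (vcons (Eq Nat (succ zero) (succ zero)) zero (refl Nat (succ zero)) (vnil (Eq Nat (succ zero) (succ zero))))) (vcons (Eq Nat (succ zero) (succ zero)) (succ zero) (refl Nat (succ zero)) (vcons (Eq Nat (succ zero) (succ zero)) zero (refl Nat (succ zero)) (vnil (Eq Nat (succ zero) (succ zero)))))
steps to reach normal form (normal order): 0
term was already normal: yes


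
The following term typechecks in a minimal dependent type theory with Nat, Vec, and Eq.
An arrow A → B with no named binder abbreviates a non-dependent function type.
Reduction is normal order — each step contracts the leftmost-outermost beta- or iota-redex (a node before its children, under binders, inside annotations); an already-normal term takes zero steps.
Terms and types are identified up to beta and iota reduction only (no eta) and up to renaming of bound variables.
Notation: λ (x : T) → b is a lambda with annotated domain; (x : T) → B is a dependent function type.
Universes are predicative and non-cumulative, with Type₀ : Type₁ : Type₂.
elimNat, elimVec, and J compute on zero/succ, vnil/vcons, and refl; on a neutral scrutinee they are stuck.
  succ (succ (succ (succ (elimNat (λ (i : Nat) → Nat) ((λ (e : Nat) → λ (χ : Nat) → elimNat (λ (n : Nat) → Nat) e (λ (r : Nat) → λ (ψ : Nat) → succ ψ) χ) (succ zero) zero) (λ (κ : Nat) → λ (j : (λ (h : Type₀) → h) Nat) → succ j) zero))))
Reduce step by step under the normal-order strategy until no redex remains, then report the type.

reduction (normal order):
  succ (succ (succ (succ (elimNat (λ (i : Nat) → Nat) ((λ (e : Nat) → λ (χ : Nat) → elimNat (λ (n : Nat) → Nat) e (λ (r : Nat) → λ (ψ : Nat) → succ ψ) χ) (succ zero) zero) (λ (κ : Nat) → λ (j : (λ (h : Type₀) → h) Nat) → succ j) zero))))
  ~> succ (succ (succ (succ ((λ (i : Nat) → λ (e : Nat) → elimNat (λ (χ : Nat) → Nat) i (λ (n : Nat) → λ (r : Nat) → succ r) e) (succ zero) zero))))
  ~> succ (succ (succ (succ ((λ (i : Nat) → elimNat (λ (e : Nat) → Nat) (succ zero) (λ (χ : Nat) → λ (n : Nat) → succ n) i) zero))))
  ~> succ (succ (succ (succ (elimNat (λ (i : Nat) → Nat) (succ zero) (λ (e : Nat) → λ (χ : Nat) → succ χ) zero))))
  ~> succ (succ (succ (succ (succ zero))))
type:
  Nat


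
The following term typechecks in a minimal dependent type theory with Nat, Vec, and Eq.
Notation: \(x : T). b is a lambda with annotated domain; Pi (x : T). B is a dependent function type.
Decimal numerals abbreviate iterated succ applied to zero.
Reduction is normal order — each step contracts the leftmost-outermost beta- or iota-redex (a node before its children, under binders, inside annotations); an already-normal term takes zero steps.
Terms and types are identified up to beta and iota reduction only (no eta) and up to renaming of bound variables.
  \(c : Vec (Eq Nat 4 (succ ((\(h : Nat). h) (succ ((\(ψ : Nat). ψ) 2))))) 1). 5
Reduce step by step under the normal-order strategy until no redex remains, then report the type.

normal-order reduction sequence:
  \(c : Vec (Eq Nat 4 (succ ((\(h : Nat). h) (succ ((\(ψ : Nat). ψ) 2))))) 1). 5
  ~> \(c : Vec (Eq Nat 4 (succ (succ ((\(h : Nat). h) 2)))) 1). 5
  ~> \(c : Vec (Eq Nat 4 4) 1). 5
inferred type:
  Pi (c : Vec (Eq Nat 4 4) 1). Nat


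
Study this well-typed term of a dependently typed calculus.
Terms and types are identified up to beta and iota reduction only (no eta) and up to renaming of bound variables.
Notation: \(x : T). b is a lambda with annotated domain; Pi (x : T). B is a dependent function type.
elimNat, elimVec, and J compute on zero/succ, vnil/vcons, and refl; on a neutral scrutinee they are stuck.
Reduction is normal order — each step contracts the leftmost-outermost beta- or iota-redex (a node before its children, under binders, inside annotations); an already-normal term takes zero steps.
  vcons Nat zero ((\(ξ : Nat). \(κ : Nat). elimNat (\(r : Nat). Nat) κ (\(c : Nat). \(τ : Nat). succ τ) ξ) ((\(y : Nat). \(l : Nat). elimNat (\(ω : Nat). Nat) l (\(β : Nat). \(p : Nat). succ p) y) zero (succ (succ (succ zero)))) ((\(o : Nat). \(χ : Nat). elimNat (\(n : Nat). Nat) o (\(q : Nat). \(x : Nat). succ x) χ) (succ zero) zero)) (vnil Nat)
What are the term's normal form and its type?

normal form:
  vcons Nat zero (succ (succ (succ (succ zero)))) (vnil Nat)
the term's type:
  Vec Nat (succ zero)
observation: the first redex contracted is a beta-redex; the normal form is reached in 18 normal-order steps.


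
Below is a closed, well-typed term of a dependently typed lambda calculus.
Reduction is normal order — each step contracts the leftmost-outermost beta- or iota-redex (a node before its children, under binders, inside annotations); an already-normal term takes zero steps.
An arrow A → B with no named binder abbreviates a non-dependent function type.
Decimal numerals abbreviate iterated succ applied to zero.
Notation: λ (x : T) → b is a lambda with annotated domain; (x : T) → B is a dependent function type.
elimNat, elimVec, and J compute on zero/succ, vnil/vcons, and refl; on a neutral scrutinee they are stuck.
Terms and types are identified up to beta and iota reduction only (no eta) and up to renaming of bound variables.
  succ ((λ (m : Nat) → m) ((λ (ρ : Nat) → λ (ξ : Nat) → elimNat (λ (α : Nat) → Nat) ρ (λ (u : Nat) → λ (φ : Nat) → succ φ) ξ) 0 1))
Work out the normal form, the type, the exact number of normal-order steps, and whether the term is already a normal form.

reduced normal form:
  2
the term's type:
  Nat
normal-order step count: 7
already normal: no
first redex: a beta-redex


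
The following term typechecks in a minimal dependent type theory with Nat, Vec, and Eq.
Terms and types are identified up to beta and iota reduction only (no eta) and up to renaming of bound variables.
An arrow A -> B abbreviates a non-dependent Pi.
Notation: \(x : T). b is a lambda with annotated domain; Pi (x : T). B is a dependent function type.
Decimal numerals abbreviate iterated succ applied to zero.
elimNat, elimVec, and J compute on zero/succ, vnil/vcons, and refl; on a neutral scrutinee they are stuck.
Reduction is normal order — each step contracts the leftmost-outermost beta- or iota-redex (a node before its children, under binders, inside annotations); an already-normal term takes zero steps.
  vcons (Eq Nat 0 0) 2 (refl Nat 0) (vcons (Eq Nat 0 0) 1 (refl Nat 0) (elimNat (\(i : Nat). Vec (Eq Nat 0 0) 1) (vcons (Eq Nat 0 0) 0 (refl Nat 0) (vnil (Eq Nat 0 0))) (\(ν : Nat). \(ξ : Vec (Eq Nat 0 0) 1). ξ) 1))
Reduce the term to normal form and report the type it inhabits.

resulting normal form:
  vcons (Eq Nat 0 0) 2 (refl Nat 0) (vcons (Eq Nat 0 0) 1 (refl Nat 0) (vcons (Eq Nat 0 0) 0 (refl Nat 0) (vnil (Eq Nat 0 0))))
type:
  Vec (Eq Nat 0 0) 3


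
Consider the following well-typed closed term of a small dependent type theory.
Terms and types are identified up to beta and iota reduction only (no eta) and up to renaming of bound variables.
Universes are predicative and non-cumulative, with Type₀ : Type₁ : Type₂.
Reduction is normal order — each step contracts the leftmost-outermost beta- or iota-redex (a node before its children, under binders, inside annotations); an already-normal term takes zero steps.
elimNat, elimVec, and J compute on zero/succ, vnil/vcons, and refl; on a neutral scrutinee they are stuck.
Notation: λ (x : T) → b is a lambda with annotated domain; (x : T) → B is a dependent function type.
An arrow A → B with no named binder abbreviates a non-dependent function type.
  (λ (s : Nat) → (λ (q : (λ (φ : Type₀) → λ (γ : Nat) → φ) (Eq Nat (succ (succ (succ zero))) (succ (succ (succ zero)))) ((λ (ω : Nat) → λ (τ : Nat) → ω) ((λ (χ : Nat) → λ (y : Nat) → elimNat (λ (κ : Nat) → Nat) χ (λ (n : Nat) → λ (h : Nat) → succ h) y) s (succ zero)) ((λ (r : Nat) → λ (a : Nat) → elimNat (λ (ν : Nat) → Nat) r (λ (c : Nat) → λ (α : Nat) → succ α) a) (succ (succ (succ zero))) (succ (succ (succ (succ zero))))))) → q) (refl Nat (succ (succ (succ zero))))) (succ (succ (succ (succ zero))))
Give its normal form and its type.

reduced normal form:
  refl Nat (succ (succ (succ zero)))
the term's type:
  Eq Nat (succ (succ (succ zero))) (succ (succ (succ zero)))


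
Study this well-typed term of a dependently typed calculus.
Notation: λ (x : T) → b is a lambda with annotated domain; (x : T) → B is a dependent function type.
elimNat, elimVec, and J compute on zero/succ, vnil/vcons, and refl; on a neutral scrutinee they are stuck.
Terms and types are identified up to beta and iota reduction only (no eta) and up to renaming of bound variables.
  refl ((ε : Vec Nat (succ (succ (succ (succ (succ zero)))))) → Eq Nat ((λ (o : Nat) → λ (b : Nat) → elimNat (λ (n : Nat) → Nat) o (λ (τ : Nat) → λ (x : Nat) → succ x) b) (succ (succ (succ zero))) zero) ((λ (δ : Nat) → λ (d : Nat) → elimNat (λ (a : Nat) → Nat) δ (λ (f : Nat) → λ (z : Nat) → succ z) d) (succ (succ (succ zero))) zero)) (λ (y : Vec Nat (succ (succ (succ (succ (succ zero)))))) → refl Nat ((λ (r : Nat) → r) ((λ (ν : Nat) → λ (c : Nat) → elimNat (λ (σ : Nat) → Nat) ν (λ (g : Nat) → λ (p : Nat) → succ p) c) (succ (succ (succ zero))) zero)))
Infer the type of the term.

the term's type:
  Eq ((ε : Vec Nat (succ (succ (succ (succ (succ zero)))))) → Eq Nat (succ (succ (succ zero))) (succ (succ (succ zero)))) (λ (o : Vec Nat (succ (succ (succ (succ (succ zero)))))) → refl Nat (succ (succ (succ zero)))) (λ (b : Vec Nat (succ (succ (succ (succ (succ zero)))))) → refl Nat (succ (succ (succ zero))))


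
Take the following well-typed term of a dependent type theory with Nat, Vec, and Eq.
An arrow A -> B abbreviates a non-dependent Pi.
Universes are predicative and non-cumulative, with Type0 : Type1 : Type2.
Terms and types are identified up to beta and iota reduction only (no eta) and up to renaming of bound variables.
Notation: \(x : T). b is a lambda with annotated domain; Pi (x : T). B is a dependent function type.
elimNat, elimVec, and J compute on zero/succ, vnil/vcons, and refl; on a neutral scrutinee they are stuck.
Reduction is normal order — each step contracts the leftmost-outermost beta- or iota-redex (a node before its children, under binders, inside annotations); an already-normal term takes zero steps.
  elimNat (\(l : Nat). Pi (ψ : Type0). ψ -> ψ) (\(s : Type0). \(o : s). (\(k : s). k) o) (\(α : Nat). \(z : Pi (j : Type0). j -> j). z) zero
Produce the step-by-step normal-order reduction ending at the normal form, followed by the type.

reduction (normal order):
  elimNat (\(l : Nat). Pi (ψ : Type0). ψ -> ψ) (\(s : Type0). \(o : s). (\(k : s). k) o) (\(α : Nat). \(z : Pi (j : Type0). j -> j). z) zero
  ~> \(l : Type0). \(ψ : l). (\(s : l). s) ψ
  ~> \(l : Type0). \(ψ : l). ψ
inferred type:
  Pi (l : Type0). l -> l


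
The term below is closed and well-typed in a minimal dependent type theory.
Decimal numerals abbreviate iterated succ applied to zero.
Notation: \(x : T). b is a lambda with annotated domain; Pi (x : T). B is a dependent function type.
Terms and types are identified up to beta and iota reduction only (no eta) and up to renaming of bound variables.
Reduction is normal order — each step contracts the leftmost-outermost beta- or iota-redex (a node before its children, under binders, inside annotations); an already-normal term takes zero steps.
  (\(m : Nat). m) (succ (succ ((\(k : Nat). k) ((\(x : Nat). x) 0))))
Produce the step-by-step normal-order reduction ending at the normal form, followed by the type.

reduction (normal order):
  (\(m : Nat). m) (succ (succ ((\(k : Nat). k) ((\(x : Nat). x) 0))))
  ~> succ (succ ((\(m : Nat). m) ((\(k : Nat). k) 0)))
  ~> succ (succ ((\(m : Nat). m) 0))
  ~> 2
type:
  Nat


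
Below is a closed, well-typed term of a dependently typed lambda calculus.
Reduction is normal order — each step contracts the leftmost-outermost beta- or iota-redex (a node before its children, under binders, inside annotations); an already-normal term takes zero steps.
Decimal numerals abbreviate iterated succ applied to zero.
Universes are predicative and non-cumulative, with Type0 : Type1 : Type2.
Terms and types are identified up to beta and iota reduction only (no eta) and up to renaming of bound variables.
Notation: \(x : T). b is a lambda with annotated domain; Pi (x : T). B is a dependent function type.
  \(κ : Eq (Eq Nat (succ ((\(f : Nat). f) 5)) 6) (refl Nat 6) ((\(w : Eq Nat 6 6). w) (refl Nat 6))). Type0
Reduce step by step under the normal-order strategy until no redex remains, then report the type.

normal-order reduction:
  \(κ : Eq (Eq Nat (succ ((\(f : Nat). f) 5)) 6) (refl Nat 6) ((\(w : Eq Nat 6 6). w) (refl Nat 6))). Type0
  ~> \(κ : Eq (Eq Nat 6 6) (refl Nat 6) ((\(f : Eq Nat 6 6). f) (refl Nat 6))). Type0
  ~> \(κ : Eq (Eq Nat 6 6) (refl Nat 6) (refl Nat 6)). Type0
the term's type:
  Pi (κ : Eq (Eq Nat 6 6) (refl Nat 6) (refl Nat 6)). Type1


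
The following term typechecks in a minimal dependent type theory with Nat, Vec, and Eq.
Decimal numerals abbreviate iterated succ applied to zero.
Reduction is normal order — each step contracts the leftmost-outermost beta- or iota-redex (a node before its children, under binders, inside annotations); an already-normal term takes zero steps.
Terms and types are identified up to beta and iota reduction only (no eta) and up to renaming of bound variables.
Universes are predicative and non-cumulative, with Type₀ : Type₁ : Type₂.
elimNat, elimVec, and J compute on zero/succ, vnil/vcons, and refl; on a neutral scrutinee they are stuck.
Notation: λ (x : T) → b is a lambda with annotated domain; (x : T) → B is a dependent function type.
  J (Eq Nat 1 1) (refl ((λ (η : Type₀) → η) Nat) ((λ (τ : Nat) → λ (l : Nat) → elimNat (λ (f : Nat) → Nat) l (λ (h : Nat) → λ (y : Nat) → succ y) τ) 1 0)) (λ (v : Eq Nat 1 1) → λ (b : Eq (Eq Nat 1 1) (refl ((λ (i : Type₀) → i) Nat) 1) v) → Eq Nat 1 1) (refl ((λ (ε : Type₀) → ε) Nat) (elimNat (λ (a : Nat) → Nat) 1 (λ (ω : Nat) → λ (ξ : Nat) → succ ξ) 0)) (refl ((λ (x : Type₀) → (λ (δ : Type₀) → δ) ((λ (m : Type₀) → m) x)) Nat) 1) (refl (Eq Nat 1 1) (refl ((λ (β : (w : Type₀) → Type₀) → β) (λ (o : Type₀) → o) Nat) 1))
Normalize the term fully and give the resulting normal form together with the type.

normal form:
  refl Nat 1
type:
  Eq Nat 1 1
observation: 3 normal-order steps normalize the term, beginning with a J iota-redex.


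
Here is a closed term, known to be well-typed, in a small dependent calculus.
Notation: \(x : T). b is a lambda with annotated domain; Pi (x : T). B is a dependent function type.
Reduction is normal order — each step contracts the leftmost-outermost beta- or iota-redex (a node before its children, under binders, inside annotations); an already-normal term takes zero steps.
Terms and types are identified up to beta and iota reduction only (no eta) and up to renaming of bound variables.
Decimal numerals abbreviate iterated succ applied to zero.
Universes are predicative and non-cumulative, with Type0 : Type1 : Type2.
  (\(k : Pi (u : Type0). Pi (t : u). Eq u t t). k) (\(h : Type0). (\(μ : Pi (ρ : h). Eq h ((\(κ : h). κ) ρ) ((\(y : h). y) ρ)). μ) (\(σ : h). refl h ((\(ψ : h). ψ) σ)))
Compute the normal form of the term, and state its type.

normal form:
  \(k : Type0). \(u : k). refl k u
the term's type:
  Pi (k : Type0). Pi (u : k). Eq k u u
observation: contracting a beta-redex first, the term normalizes in 3 steps.


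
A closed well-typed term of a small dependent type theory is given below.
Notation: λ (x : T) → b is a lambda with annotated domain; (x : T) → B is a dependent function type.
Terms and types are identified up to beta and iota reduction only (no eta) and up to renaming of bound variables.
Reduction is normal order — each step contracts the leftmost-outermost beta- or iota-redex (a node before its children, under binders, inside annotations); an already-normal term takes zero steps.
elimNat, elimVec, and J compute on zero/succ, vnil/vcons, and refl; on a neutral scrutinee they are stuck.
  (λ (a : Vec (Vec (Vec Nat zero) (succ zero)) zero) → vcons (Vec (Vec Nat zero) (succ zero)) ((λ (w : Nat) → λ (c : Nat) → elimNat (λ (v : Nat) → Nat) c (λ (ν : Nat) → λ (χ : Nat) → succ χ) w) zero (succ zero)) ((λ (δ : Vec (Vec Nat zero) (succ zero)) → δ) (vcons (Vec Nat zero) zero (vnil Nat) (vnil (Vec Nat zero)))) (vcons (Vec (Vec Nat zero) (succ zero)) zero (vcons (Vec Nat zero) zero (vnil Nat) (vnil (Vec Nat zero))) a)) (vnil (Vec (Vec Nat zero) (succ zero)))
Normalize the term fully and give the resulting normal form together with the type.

resulting normal form:
  vcons (Vec (Vec Nat zero) (succ zero)) (succ zero) (vcons (Vec Nat zero) zero (vnil Nat) (vnil (Vec Nat zero))) (vcons (Vec (Vec Nat zero) (succ zero)) zero (vcons (Vec Nat zero) zero (vnil Nat) (vnil (Vec Nat zero))) (vnil (Vec (Vec Nat zero) (succ zero))))
the term's type:
  Vec (Vec (Vec Nat zero) (succ zero)) (succ (succ zero))
observation: normalization takes exactly 5 steps under the normal-order strategy.


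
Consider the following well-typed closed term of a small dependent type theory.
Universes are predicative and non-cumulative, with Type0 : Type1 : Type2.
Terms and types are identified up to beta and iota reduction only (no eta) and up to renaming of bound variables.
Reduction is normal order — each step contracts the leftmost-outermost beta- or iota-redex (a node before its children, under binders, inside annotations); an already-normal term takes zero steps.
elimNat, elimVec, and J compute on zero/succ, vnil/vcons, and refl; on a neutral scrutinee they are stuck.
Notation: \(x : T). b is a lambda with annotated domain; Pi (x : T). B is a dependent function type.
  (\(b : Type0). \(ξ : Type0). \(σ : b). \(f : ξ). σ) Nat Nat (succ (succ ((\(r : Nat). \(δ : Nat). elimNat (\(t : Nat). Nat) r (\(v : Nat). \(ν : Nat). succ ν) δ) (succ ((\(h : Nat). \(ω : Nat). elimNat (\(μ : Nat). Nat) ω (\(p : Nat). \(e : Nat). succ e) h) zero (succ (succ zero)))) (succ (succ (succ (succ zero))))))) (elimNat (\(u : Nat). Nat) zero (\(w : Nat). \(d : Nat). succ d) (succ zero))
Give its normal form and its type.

reduced normal form:
  succ (succ (succ (succ (succ (succ (succ (succ (succ zero))))))))
inferred type:
  Nat
observation: contracting a beta-redex first, the term normalizes in 22 steps.


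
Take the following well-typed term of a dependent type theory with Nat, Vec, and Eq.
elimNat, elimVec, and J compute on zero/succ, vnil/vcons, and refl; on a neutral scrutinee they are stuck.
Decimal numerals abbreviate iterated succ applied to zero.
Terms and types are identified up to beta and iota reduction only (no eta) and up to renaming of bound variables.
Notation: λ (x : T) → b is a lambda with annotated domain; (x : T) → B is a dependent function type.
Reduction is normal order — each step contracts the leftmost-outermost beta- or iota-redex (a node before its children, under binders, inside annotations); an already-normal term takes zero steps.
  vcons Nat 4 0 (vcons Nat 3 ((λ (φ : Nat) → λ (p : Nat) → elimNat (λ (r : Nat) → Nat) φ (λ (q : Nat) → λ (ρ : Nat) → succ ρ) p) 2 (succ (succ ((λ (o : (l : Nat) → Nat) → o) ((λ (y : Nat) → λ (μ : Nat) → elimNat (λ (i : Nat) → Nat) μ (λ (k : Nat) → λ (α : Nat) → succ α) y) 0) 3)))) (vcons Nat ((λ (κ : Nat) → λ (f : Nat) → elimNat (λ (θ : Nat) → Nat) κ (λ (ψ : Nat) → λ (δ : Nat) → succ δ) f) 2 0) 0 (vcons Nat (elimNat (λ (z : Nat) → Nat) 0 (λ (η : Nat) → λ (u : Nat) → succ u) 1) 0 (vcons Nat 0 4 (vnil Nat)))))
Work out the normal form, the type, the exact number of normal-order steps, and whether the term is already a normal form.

normal form:
  vcons Nat 4 0 (vcons Nat 3 7 (vcons Nat 2 0 (vcons Nat 1 0 (vcons Nat 0 4 (vnil Nat)))))
the term's type:
  Vec Nat 5
reduction steps (normal order): 29
term was already normal: no
first redex: a beta-redex


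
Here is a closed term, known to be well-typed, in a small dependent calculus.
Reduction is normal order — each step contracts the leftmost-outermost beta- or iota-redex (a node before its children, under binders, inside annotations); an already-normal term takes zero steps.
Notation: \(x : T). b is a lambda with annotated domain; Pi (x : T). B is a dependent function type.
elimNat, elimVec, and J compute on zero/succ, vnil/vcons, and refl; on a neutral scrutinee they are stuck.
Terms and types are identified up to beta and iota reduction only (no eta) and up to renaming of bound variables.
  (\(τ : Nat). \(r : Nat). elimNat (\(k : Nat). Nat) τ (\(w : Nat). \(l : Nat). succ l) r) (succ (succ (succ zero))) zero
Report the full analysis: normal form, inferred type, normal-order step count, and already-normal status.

reduced normal form:
  succ (succ (succ zero))
the term's type:
  Nat
normal-order step count: 3
already normal: no
first contracted redex: a beta-redex


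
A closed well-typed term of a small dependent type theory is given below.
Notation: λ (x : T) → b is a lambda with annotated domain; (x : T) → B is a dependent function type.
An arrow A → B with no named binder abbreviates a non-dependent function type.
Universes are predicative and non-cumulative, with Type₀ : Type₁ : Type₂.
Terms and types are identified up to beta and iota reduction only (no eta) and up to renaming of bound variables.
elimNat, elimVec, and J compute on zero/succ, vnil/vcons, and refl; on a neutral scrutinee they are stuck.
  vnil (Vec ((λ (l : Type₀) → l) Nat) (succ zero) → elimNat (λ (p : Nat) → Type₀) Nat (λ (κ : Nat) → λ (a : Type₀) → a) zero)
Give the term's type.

the term's type:
  Vec (Vec Nat (succ zero) → Nat) zero


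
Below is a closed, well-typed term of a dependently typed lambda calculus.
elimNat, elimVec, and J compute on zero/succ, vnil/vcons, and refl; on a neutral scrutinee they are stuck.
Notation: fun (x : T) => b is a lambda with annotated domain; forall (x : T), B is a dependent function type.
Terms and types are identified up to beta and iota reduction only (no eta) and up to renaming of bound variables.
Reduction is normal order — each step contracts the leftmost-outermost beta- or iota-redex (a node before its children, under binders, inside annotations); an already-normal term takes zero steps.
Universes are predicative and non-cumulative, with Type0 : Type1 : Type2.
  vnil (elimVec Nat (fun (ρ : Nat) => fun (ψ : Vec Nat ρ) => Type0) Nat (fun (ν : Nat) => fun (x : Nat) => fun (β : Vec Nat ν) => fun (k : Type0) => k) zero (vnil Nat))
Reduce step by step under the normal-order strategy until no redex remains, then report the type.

normal-order reduction:
  vnil (elimVec Nat (fun (ρ : Nat) => fun (ψ : Vec Nat ρ) => Type0) Nat (fun (ν : Nat) => fun (x : Nat) => fun (β : Vec Nat ν) => fun (k : Type0) => k) zero (vnil Nat))
  ~> vnil Nat
the term's type:
  Vec Nat zero


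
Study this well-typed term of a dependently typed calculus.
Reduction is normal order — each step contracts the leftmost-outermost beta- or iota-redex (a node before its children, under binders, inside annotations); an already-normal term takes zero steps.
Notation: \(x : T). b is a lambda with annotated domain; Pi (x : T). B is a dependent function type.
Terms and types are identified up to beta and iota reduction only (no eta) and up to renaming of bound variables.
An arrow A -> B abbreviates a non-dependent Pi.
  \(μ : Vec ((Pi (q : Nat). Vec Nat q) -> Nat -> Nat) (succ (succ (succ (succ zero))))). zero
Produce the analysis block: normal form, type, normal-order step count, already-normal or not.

resulting normal form:
  \(μ : Vec ((Pi (q : Nat). Vec Nat q) -> Nat -> Nat) (succ (succ (succ (succ zero))))). zero
type:
  Vec ((Pi (μ : Nat). Vec Nat μ) -> Nat -> Nat) (succ (succ (succ (succ zero)))) -> Nat
normal-order step count: 0
started in normal form: yes


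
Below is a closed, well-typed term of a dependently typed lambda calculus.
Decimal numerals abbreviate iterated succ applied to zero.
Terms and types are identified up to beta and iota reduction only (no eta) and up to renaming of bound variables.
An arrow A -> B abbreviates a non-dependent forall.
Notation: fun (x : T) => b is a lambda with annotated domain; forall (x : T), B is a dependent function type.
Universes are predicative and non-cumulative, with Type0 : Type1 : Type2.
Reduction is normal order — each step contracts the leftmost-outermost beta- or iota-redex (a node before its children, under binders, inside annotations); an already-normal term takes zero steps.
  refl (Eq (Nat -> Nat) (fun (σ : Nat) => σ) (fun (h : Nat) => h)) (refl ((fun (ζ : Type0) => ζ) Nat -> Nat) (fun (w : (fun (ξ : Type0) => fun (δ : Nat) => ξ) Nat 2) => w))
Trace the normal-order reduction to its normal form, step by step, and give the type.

reduction (normal order):
  refl (Eq (Nat -> Nat) (fun (σ : Nat) => σ) (fun (h : Nat) => h)) (refl ((fun (ζ : Type0) => ζ) Nat -> Nat) (fun (w : (fun (ξ : Type0) => fun (δ : Nat) => ξ) Nat 2) => w))
  ~> refl (Eq (Nat -> Nat) (fun (σ : Nat) => σ) (fun (h : Nat) => h)) (refl (Nat -> Nat) (fun (ζ : (fun (w : Type0) => fun (ξ : Nat) => w) Nat 2) => ζ))
  ~> refl (Eq (Nat -> Nat) (fun (σ : Nat) => σ) (fun (h : Nat) => h)) (refl (Nat -> Nat) (fun (ζ : (fun (w : Nat) => Nat) 2) => ζ))
  ~> refl (Eq (Nat -> Nat) (fun (σ : Nat) => σ) (fun (h : Nat) => h)) (refl (Nat -> Nat) (fun (ζ : Nat) => ζ))
type:
  Eq (Eq (Nat -> Nat) (fun (σ : Nat) => σ) (fun (h : Nat) => h)) (refl (Nat -> Nat) (fun (ζ : Nat) => ζ)) (refl (Nat -> Nat) (fun (w : Nat) => w))


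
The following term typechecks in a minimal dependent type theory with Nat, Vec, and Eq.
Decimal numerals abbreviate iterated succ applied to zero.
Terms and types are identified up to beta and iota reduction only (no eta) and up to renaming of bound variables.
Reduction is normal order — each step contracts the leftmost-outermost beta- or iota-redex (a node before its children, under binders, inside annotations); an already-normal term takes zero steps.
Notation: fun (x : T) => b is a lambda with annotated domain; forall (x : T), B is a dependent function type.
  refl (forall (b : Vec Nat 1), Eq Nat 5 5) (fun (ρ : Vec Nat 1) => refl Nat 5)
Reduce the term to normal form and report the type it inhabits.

resulting normal form:
  refl (forall (b : Vec Nat 1), Eq Nat 5 5) (fun (ρ : Vec Nat 1) => refl Nat 5)
type:
  Eq (forall (b : Vec Nat 1), Eq Nat 5 5) (fun (ρ : Vec Nat 1) => refl Nat 5) (fun (δ : Vec Nat 1) => refl Nat 5)


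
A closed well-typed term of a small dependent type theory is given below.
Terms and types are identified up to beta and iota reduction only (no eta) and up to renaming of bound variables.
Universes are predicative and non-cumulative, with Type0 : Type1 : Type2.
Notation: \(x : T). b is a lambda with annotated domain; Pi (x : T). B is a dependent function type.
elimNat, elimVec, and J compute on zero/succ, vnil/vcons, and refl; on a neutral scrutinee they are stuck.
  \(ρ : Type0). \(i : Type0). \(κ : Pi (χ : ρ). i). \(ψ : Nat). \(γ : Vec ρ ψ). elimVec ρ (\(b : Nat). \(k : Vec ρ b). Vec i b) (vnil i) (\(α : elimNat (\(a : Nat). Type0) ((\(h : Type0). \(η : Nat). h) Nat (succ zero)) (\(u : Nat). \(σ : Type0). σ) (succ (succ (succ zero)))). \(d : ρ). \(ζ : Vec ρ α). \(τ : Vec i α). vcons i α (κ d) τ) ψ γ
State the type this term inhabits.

inferred type:
  Pi (ρ : Type0). Pi (i : Type0). Pi (κ : Pi (χ : ρ). i). Pi (ψ : Nat). Pi (γ : Vec ρ ψ). Vec i ψ


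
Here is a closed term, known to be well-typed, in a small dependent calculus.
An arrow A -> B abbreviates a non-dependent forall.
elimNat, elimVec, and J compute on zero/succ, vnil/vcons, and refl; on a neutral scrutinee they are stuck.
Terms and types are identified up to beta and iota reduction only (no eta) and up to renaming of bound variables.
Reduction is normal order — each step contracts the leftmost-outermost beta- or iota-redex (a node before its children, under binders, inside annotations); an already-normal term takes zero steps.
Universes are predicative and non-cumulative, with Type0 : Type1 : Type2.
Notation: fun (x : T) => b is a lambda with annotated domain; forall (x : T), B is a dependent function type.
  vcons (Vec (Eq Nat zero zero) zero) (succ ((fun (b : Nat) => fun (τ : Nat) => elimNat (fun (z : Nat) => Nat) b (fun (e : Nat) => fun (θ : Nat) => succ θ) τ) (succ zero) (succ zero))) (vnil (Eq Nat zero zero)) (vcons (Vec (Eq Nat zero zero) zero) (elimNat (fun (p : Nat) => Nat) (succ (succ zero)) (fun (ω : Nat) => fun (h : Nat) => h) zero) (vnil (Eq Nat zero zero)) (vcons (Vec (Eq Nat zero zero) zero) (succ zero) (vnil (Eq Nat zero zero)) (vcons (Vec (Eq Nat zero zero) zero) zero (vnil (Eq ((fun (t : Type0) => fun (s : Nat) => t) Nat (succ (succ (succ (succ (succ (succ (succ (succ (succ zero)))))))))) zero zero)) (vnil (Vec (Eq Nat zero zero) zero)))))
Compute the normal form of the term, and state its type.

resulting normal form:
  vcons (Vec (Eq Nat zero zero) zero) (succ (succ (succ zero))) (vnil (Eq Nat zero zero)) (vcons (Vec (Eq Nat zero zero) zero) (succ (succ zero)) (vnil (Eq Nat zero zero)) (vcons (Vec (Eq Nat zero zero) zero) (succ zero) (vnil (Eq Nat zero zero)) (vcons (Vec (Eq Nat zero zero) zero) zero (vnil (Eq Nat zero zero)) (vnil (Vec (Eq Nat zero zero) zero)))))
the term's type:
  Vec (Vec (Eq Nat zero zero) zero) (succ (succ (succ (succ zero))))


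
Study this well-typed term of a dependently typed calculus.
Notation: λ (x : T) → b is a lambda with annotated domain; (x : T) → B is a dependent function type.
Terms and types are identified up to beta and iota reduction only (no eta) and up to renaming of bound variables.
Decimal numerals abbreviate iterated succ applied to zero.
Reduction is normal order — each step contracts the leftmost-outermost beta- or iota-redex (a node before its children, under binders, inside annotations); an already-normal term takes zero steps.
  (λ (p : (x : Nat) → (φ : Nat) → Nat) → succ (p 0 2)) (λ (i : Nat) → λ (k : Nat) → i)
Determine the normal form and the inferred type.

normal form:
  1
type:
  Nat
observation: the term reaches its normal form after 3 normal-order steps.
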